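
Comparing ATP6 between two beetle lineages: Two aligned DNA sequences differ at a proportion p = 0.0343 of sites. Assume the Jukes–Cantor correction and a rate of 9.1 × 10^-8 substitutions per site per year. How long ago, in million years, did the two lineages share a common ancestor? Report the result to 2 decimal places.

d = −(3/4) ln(1 − 4p/3) = −0.75 ln(1 − 0.045733) = −0.75 ln(0.954267)
  = −0.75 × (-0.046812) = 0.035109 substitutions/site.
Under a molecular clock d = 2μt, so t = d/(2μ) = 0.035109 / (2 × 9.1 × 10^-8) = 0.19 million years.

0.19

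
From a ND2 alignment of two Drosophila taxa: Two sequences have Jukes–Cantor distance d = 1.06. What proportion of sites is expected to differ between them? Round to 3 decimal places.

p = (3/4)(1 − e^(−4d/3)) = 0.75 × (1 − e^(-1.413333)) = 0.75 × (1 − 0.243331) = 0.567502.

0.568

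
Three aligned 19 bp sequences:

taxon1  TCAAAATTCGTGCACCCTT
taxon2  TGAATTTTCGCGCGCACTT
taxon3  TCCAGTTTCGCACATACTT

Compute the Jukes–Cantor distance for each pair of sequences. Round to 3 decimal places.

d(taxon1,taxon2) = 0.410, d(taxon1,taxon3) = 0.507, d(taxon2,taxon3) = 0.410

taxon1–taxon2: 6/19 sites differ → p ≈ 0.315789, d = −0.75 ln(1 − 0.421052) = 0.409907 ≈ 0.410.
taxon1–taxon3: 7/19 sites differ → p ≈ 0.368421, d = −0.75 ln(1 − 0.491228) = 0.506816 ≈ 0.507.
taxon2–taxon3: 6/19 sites differ → p ≈ 0.315789, d = −0.75 ln(1 − 0.421052) = 0.409907 ≈ 0.410.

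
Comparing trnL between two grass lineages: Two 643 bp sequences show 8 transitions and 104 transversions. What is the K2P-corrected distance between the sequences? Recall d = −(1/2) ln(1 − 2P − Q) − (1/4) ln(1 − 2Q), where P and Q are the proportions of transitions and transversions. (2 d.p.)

0.20

P = 8/643 ≈ 0.012442 and Q = 104/643 ≈ 0.161742.
Under the Kimura two-parameter model, d = −½ ln(1 − 2P − Q) − ¼ ln(1 − 2Q).
1 − 2P − Q = 0.813374, giving −½ ln(0.813374) = 0.103282.
1 − 2Q = 0.676516, giving −¼ ln(0.676516) = 0.097700.
d = 0.103282 + 0.097700 = 0.200982.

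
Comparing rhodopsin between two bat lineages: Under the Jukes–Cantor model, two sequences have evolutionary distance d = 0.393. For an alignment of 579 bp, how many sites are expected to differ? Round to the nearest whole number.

177

Invert JC69: p = (3/4)(1 − e^(−4d/3)) = 0.75 × (1 − e^(-0.524)) = 0.75 × (1 − 0.592147) = 0.305890.
Expected differing sites = pL ≈ 0.305890 × 579 = 177.11031 ≈ 177.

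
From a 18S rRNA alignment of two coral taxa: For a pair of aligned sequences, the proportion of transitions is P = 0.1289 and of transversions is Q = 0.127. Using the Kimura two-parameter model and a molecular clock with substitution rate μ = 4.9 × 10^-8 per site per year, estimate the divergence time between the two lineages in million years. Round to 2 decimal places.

Under the Kimura two-parameter model, d = −½ ln(1 − 2P − Q) − ¼ ln(1 − 2Q).
1 − 2P − Q = 0.6152, giving −½ ln(0.6152) = 0.242904.
1 − 2Q = 0.746, giving −¼ ln(0.746) = 0.073257.
d = 0.242904 + 0.073257 = 0.316161.
Under a molecular clock d = 2μt, so t = d/(2μ) = 0.316161 / (2 × 4.9 × 10^-8) = 3.23 million years.

3.23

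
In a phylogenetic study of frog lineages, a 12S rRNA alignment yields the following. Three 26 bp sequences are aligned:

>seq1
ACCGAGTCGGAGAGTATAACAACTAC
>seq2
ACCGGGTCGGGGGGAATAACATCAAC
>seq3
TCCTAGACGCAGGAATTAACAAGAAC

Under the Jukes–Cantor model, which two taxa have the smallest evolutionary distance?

seq1 and seq2

seq1–seq2: 6/26 differ, p = 0.231, d = 0.276.
seq1–seq3: 10/26 differ, p = 0.385, d = 0.539.
seq2–seq3: 10/26 differ, p = 0.385, d = 0.539.
The smallest distance is between seq1 and seq2.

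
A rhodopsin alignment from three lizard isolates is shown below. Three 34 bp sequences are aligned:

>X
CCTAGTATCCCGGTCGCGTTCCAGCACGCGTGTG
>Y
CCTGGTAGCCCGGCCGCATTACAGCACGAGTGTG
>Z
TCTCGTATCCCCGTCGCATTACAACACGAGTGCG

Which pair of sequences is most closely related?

X–Y: 6/34 differ, p = 0.176, d = 0.201.
X–Z: 8/34 differ, p = 0.235, d = 0.282.
Y–Z: 7/34 differ, p = 0.206, d = 0.241.
The smallest distance is between X and Y.

X and Y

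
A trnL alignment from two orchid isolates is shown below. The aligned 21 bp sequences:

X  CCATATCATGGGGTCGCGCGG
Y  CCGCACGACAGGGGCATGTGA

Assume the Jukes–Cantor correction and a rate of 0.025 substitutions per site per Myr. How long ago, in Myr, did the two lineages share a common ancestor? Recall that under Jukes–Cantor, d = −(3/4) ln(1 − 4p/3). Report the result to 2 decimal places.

17.98

The sequences differ at 11 of 21 sites, so p = 11/21 ≈ 0.52381.
d = −(3/4) ln(1 − 4p/3) = −0.75 ln(1 − 0.698413) = −0.75 ln(0.301587)
  = −0.75 × (-1.198697) = 0.899023 substitutions/site.
Under a molecular clock d = 2μt, so t = d/(2μ) = 0.899023 / (2 × 0.025) = 17.98 Myr.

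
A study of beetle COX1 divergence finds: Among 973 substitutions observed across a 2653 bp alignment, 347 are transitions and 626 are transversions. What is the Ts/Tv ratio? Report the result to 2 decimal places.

R = 347/626 = 0.554313… ≈ 0.55 (to 2 d.p.).

0.55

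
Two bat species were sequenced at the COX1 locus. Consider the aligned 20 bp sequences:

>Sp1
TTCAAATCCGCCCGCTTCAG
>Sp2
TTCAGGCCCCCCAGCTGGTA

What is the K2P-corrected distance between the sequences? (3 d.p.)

0.698

Of 20 sites, 4 differences are transitions and 5 are transversions, so P = 4/20 = 0.2 and Q = 5/20 = 0.25.
Under the Kimura two-parameter model, d = −½ ln(1 − 2P − Q) − ¼ ln(1 − 2Q).
1 − 2P − Q = 0.35, giving −½ ln(0.35) = 0.524911.
1 − 2Q = 0.5, giving −¼ ln(0.5) = 0.173287.
d = 0.524911 + 0.173287 = 0.698198.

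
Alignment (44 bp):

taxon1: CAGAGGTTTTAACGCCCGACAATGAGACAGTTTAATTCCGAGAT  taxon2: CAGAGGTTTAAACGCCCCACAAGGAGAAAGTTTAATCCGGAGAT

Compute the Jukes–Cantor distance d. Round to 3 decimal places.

The sequences differ at 6 of 44 sites (10, 18, 23, 28, 37, 39), so p = 6/44 ≈ 0.136364.
d = −(3/4) ln(1 − 4p/3) = −0.75 ln(1 − 0.181819) = −0.75 ln(0.818181)
  = −0.75 × (-0.200672) = 0.150504 substitutions/site.

0.151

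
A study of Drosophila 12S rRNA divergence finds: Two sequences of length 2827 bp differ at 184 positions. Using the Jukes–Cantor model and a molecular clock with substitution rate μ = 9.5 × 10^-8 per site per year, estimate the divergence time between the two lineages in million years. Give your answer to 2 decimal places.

0.36

p = 184/2827 ≈ 0.065087.
d = −(3/4) ln(1 − 4p/3) = −0.75 ln(1 − 0.086783) = −0.75 ln(0.913217)
  = −0.75 × (-0.090782) = 0.068087 substitutions/site.
Under a molecular clock d = 2μt, so t = d/(2μ) = 0.068087 / (2 × 9.5 × 10^-8) = 0.36 million years.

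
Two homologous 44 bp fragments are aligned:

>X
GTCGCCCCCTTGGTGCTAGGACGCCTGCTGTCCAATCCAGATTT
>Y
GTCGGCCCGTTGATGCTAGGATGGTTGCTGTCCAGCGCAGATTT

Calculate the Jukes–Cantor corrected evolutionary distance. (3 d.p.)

The sequences differ at 9 of 44 sites (5, 9, 13, 22, 24, 25, 35, 36, 37), so p = 9/44 ≈ 0.204545.
d = −(3/4) ln(1 − 4p/3) = −0.75 ln(1 − 0.272727) = −0.75 ln(0.727273)
  = −0.75 × (-0.318453) = 0.238840 substitutions/site.

0.239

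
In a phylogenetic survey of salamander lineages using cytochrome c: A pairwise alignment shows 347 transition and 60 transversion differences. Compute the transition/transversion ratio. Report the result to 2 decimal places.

5.78

R = 347/60 = 5.783333… ≈ 5.78 (to 2 d.p.).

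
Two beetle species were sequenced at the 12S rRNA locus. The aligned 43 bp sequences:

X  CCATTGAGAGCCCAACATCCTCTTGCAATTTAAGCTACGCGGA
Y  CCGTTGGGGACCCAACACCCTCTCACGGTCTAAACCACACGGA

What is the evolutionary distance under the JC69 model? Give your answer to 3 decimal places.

0.387

The sequences differ at 13 of 43 sites, so p = 13/43 ≈ 0.302326.
d = −(3/4) ln(1 − 4p/3) = −0.75 ln(1 − 0.403101) = −0.75 ln(0.596899)
  = −0.75 × (-0.516007) = 0.387005 substitutions/site.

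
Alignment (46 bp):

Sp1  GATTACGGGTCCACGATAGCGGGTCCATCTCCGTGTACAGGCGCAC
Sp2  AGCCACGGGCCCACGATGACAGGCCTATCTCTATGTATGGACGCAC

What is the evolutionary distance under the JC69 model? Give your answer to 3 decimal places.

The sequences differ at 15 of 46 sites, so p = 15/46 ≈ 0.326087.
d = −(3/4) ln(1 − 4p/3) = −0.75 ln(1 − 0.434783) = −0.75 ln(0.565217)
  = −0.75 × (-0.570546) = 0.427910 substitutions/site.

0.428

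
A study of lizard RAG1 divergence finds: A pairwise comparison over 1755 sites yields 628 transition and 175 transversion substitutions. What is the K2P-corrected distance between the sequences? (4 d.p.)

P = 628/1755 ≈ 0.357835 and Q = 175/1755 ≈ 0.099715.
Under the Kimura two-parameter model, d = −½ ln(1 − 2P − Q) − ¼ ln(1 − 2Q).
1 − 2P − Q = 0.184615, giving −½ ln(0.184615) = 0.844741.
1 − 2Q = 0.80057, giving −¼ ln(0.80057) = 0.055608.
d = 0.844741 + 0.055608 = 0.900349.

0.9003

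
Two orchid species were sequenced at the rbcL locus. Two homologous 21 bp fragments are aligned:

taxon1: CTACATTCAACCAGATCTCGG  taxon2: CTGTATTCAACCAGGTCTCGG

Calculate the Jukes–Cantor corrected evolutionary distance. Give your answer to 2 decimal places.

The sequences differ at 3 of 21 sites (3, 4, 15), so p = 3/21 ≈ 0.142857.
d = −(3/4) ln(1 − 4p/3) = −0.75 ln(1 − 0.190476) = −0.75 ln(0.809524)
  = −0.75 × (-0.211309) = 0.158482 substitutions/site.

0.16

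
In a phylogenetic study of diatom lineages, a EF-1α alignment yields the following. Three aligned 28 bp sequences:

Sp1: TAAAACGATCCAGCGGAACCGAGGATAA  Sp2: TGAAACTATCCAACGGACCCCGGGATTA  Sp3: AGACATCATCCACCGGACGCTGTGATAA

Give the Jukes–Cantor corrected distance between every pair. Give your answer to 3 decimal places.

d(Sp1,Sp2) = 0.304, d(Sp1,Sp3) = 0.556, d(Sp2,Sp3) = 0.420

Sp1–Sp2: 7/28 sites differ → p = 0.25, d = −0.75 ln(1 − 0.333333) = 0.304098 ≈ 0.304.
Sp1–Sp3: 11/28 sites differ → p ≈ 0.392857, d = −0.75 ln(1 − 0.523809) = 0.556452 ≈ 0.556.
Sp2–Sp3: 9/28 sites differ → p ≈ 0.321429, d = −0.75 ln(1 − 0.428572) = 0.419713 ≈ 0.420.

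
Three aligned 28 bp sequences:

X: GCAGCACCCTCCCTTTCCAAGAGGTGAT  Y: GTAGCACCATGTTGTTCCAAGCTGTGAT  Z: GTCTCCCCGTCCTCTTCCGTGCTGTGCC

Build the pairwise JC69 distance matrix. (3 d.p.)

d(X,Y) = 0.360, d(X,Z) = 0.724, d(Y,Z) = 0.556

X–Y: 8/28 sites differ → p ≈ 0.285714, d = −0.75 ln(1 − 0.380952) = 0.359679 ≈ 0.360.
X–Z: 13/28 sites differ → p ≈ 0.464286, d = −0.75 ln(1 − 0.619048) = 0.723811 ≈ 0.724.
Y–Z: 11/28 sites differ → p ≈ 0.392857, d = −0.75 ln(1 − 0.523809) = 0.556452 ≈ 0.556.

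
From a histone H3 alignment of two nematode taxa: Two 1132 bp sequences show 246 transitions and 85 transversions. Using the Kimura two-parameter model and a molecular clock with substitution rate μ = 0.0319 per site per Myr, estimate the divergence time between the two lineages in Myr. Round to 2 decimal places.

P = 246/1132 ≈ 0.217314 and Q = 85/1132 ≈ 0.075088.
Under the Kimura two-parameter model, d = −½ ln(1 − 2P − Q) − ¼ ln(1 − 2Q).
1 − 2P − Q = 0.490284, giving −½ ln(0.490284) = 0.356385.
1 − 2Q = 0.849824, giving −¼ ln(0.849824) = 0.040682.
d = 0.356385 + 0.040682 = 0.397067.
Under a molecular clock d = 2μt, so t = d/(2μ) = 0.397067 / (2 × 0.0319) = 6.22 Myr.

6.22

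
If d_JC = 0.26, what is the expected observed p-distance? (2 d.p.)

p = (3/4)(1 − e^(−4d/3)) = 0.75 × (1 − e^(-0.346667)) = 0.75 × (1 − 0.707041) = 0.219719.

0.22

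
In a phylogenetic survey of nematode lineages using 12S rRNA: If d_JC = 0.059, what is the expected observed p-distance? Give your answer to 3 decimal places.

p = (3/4)(1 − e^(−4d/3)) = 0.75 × (1 − e^(-0.078667)) = 0.75 × (1 − 0.924348) = 0.056739.

0.057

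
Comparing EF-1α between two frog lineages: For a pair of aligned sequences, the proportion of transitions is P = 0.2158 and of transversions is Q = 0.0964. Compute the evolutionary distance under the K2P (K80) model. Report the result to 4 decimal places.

Under the Kimura two-parameter model, d = −½ ln(1 − 2P − Q) − ¼ ln(1 − 2Q).
1 − 2P − Q = 0.472, giving −½ ln(0.472) = 0.375388.
1 − 2Q = 0.8072, giving −¼ ln(0.8072) = 0.053546.
d = 0.375388 + 0.053546 = 0.428934.

0.4289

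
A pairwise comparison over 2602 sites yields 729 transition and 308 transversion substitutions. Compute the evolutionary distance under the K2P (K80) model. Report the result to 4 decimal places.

P = 729/2602 ≈ 0.280169 and Q = 308/2602 ≈ 0.11837.
Under the Kimura two-parameter model, d = −½ ln(1 − 2P − Q) − ¼ ln(1 − 2Q).
1 − 2P − Q = 0.321292, giving −½ ln(0.321292) = 0.567702.
1 − 2Q = 0.76326, giving −¼ ln(0.76326) = 0.067539.
d = 0.567702 + 0.067539 = 0.635241.

0.6352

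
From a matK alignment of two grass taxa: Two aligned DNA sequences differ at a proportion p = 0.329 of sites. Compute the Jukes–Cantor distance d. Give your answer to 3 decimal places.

d = −(3/4) ln(1 − 4p/3) = −0.75 ln(1 − 0.438667) = −0.75 ln(0.561333)
  = −0.75 × (-0.577441) = 0.433081 substitutions/site.

0.433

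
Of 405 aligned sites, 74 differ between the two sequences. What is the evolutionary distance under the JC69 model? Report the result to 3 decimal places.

p = 74/405 ≈ 0.182716.
d = −(3/4) ln(1 − 4p/3) = −0.75 ln(1 − 0.243621) = −0.75 ln(0.756379)
  = −0.75 × (-0.279213) = 0.209410 substitutions/site.

0.209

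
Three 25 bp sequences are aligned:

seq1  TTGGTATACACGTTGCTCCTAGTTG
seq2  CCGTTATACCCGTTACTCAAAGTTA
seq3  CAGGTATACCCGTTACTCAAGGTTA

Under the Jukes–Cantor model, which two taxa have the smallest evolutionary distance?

seq1–seq2: 8/25 differ, p = 0.320, d = 0.417.
seq1–seq3: 8/25 differ, p = 0.320, d = 0.417.
seq2–seq3: 3/25 differ, p = 0.120, d = 0.131.
The smallest distance is between seq2 and seq3.

seq2 and seq3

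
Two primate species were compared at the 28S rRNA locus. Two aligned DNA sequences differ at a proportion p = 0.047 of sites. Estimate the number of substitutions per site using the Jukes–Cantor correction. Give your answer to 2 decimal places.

d = −(3/4) ln(1 − 4p/3) = −0.75 ln(1 − 0.062667) = −0.75 ln(0.937333)
  = −0.75 × (-0.064717) = 0.048538 substitutions/site.

0.05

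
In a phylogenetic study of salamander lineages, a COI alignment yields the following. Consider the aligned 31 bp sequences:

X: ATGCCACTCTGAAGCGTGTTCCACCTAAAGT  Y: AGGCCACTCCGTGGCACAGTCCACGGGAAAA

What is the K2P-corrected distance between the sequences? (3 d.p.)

Of 31 sites, 7 differences are transitions and 6 are transversions, so P = 7/31 ≈ 0.225806 and Q = 6/31 ≈ 0.193548.
Under the Kimura two-parameter model, d = −½ ln(1 − 2P − Q) − ¼ ln(1 − 2Q).
1 − 2P − Q = 0.35484, giving −½ ln(0.35484) = 0.518044.
1 − 2Q = 0.612904, giving −¼ ln(0.612904) = 0.122387.
d = 0.518044 + 0.122387 = 0.640431.

0.640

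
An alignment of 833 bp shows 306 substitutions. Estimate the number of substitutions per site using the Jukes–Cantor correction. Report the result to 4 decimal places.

p = 306/833 ≈ 0.367347.
d = −(3/4) ln(1 − 4p/3) = −0.75 ln(1 − 0.489796) = −0.75 ln(0.510204)
  = −0.75 × (-0.672945) = 0.504709 substitutions/site.

0.5047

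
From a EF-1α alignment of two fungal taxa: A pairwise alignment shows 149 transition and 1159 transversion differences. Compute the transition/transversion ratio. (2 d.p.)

0.13

R = 149/1159 = 0.128559… ≈ 0.13 (to 2 d.p.).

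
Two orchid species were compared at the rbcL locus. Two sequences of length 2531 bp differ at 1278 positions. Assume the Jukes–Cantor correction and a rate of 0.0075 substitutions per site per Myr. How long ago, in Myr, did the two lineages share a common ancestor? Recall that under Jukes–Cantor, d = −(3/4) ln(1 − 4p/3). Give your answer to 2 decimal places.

p = 1278/2531 ≈ 0.504939.
d = −(3/4) ln(1 − 4p/3) = −0.75 ln(1 − 0.673252) = −0.75 ln(0.326748)
  = −0.75 × (-1.118566) = 0.838925 substitutions/site.
Under a molecular clock d = 2μt, so t = d/(2μ) = 0.838925 / (2 × 0.0075) = 55.93 Myr.

55.93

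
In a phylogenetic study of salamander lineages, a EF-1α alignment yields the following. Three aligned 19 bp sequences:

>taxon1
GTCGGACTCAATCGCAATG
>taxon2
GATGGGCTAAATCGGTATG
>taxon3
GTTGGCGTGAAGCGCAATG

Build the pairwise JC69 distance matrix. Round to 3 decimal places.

taxon1–taxon2: 6/19 sites differ → p ≈ 0.315789, d = −0.75 ln(1 − 0.421052) = 0.409907 ≈ 0.410.
taxon1–taxon3: 5/19 sites differ → p ≈ 0.263158, d = −0.75 ln(1 − 0.350877) = 0.324100 ≈ 0.324.
taxon2–taxon3: 7/19 sites differ → p ≈ 0.368421, d = −0.75 ln(1 − 0.491228) = 0.506816 ≈ 0.507.

d(taxon1,taxon2) = 0.410, d(taxon1,taxon3) = 0.324, d(taxon2,taxon3) = 0.507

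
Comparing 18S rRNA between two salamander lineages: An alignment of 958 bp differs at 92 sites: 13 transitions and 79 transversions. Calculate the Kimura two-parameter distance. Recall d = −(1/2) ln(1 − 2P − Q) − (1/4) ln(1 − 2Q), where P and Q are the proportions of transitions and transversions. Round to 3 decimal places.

0.103

P = 13/958 ≈ 0.01357 and Q = 79/958 ≈ 0.082463.
Under the Kimura two-parameter model, d = −½ ln(1 − 2P − Q) − ¼ ln(1 − 2Q).
1 − 2P − Q = 0.890397, giving −½ ln(0.890397) = 0.058044.
1 − 2Q = 0.835074, giving −¼ ln(0.835074) = 0.045059.
d = 0.058044 + 0.045059 = 0.103103.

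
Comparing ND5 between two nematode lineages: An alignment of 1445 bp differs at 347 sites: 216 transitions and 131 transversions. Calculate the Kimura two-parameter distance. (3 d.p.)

P = 216/1445 ≈ 0.149481 and Q = 131/1445 ≈ 0.090657.
Under the Kimura two-parameter model, d = −½ ln(1 − 2P − Q) − ¼ ln(1 − 2Q).
1 − 2P − Q = 0.610381, giving −½ ln(0.610381) = 0.246836.
1 − 2Q = 0.818686, giving −¼ ln(0.818686) = 0.050014.
d = 0.246836 + 0.050014 = 0.296850.

0.297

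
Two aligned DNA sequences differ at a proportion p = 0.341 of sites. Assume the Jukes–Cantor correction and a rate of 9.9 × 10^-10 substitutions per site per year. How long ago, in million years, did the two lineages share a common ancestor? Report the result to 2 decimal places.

d = −(3/4) ln(1 − 4p/3) = −0.75 ln(1 − 0.454667) = −0.75 ln(0.545333)
  = −0.75 × (-0.606359) = 0.454769 substitutions/site.
Under a molecular clock d = 2μt, so t = d/(2μ) = 0.454769 / (2 × 9.9 × 10^-10) = 229.68 million years.

229.68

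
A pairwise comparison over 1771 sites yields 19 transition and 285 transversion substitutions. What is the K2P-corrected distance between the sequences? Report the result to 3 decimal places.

P = 19/1771 ≈ 0.010728 and Q = 285/1771 ≈ 0.160926.
Under the Kimura two-parameter model, d = −½ ln(1 − 2P − Q) − ¼ ln(1 − 2Q).
1 − 2P − Q = 0.817618, giving −½ ln(0.817618) = 0.100680.
1 − 2Q = 0.678148, giving −¼ ln(0.678148) = 0.097097.
d = 0.100680 + 0.097097 = 0.197777.

0.198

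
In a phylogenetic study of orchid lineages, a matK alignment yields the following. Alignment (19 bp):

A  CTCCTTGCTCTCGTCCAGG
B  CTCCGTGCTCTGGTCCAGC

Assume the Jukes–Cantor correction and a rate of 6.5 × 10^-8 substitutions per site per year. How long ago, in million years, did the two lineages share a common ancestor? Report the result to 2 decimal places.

The sequences differ at 3 of 19 sites (5, 12, 19), so p = 3/19 ≈ 0.157895.
d = −(3/4) ln(1 − 4p/3) = −0.75 ln(1 − 0.210527) = −0.75 ln(0.789473)
  = −0.75 × (-0.236390) = 0.177293 substitutions/site.
Under a molecular clock d = 2μt, so t = d/(2μ) = 0.177293 / (2 × 6.5 × 10^-8) = 1.36 million years.

1.36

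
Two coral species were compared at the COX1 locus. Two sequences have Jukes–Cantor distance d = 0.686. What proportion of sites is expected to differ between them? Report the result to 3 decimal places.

0.450

p = (3/4)(1 − e^(−4d/3)) = 0.75 × (1 − e^(-0.914667)) = 0.75 × (1 − 0.400650) = 0.449513.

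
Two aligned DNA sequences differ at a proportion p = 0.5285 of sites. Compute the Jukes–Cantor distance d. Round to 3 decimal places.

0.915

d = −(3/4) ln(1 − 4p/3) = −0.75 ln(1 − 0.704667) = −0.75 ln(0.295333)
  = −0.75 × (-1.219652) = 0.914739 substitutions/site.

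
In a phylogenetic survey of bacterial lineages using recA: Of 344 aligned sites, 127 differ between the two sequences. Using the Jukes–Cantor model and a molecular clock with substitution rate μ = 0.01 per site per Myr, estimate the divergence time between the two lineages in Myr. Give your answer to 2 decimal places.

25.42

p = 127/344 ≈ 0.369186.
d = −(3/4) ln(1 − 4p/3) = −0.75 ln(1 − 0.492248) = −0.75 ln(0.507752)
  = −0.75 × (-0.677762) = 0.508322 substitutions/site.
Under a molecular clock d = 2μt, so t = d/(2μ) = 0.508322 / (2 × 0.01) = 25.42 Myr.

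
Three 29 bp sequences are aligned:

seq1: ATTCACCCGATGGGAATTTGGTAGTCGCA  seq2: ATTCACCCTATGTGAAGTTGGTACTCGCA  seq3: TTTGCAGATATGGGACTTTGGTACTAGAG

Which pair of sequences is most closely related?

seq1 and seq2

seq1–seq2: 4/29 differ, p = 0.138, d = 0.152.
seq1–seq3: 12/29 differ, p = 0.414, d = 0.602.
seq2–seq3: 12/29 differ, p = 0.414, d = 0.602.
The smallest distance is between seq1 and seq2.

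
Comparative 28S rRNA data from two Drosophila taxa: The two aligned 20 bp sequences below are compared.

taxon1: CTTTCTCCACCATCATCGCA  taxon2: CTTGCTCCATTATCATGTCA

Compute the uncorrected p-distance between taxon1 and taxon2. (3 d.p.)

The sequences differ at 5 of 20 positions (sites 4, 10, 11, 17, 18).
p = 5/20 = 0.250.

0.250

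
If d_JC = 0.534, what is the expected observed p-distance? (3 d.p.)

0.382

p = (3/4)(1 − e^(−4d/3)) = 0.75 × (1 − e^(-0.712)) = 0.75 × (1 − 0.490662) = 0.382004.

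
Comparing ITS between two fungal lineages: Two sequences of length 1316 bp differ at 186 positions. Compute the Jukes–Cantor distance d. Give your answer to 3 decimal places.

p = 186/1316 ≈ 0.141337.
d = −(3/4) ln(1 − 4p/3) = −0.75 ln(1 − 0.188449) = −0.75 ln(0.811551)
  = −0.75 × (-0.208808) = 0.156606 substitutions/site.

0.157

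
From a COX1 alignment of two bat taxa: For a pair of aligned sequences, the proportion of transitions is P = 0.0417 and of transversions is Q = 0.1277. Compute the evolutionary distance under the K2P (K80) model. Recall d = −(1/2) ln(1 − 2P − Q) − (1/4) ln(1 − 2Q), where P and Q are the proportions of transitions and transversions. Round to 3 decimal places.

0.192

Under the Kimura two-parameter model, d = −½ ln(1 − 2P − Q) − ¼ ln(1 − 2Q).
1 − 2P − Q = 0.7889, giving −½ ln(0.7889) = 0.118558.
1 − 2Q = 0.7446, giving −¼ ln(0.7446) = 0.073727.
d = 0.118558 + 0.073727 = 0.192285.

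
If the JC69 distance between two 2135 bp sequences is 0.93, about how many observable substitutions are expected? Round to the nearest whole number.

1138

Invert JC69: p = (3/4)(1 − e^(−4d/3)) = 0.75 × (1 − e^(-1.24)) = 0.75 × (1 − 0.289384) = 0.532962.
Expected differing sites = pL ≈ 0.532962 × 2135 = 1137.87387 ≈ 1138.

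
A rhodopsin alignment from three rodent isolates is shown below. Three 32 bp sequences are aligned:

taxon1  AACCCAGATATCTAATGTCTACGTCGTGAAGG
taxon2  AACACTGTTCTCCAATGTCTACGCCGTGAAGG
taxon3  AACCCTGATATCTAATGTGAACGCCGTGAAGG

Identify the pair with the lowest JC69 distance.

taxon1–taxon2: 6/32 differ, p = 0.188, d = 0.216.
taxon1–taxon3: 4/32 differ, p = 0.125, d = 0.137.
taxon2–taxon3: 6/32 differ, p = 0.188, d = 0.216.
The smallest distance is between taxon1 and taxon3.

taxon1 and taxon3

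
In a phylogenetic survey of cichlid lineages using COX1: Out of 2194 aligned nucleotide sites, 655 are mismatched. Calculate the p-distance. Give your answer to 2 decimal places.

0.30

p = 655/2194 = 0.298541… ≈ 0.30 (to 2 d.p.).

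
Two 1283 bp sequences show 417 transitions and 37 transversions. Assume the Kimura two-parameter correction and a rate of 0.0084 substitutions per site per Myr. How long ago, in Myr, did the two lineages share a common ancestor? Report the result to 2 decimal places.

P = 417/1283 ≈ 0.325019 and Q = 37/1283 ≈ 0.028839.
Under the Kimura two-parameter model, d = −½ ln(1 − 2P − Q) − ¼ ln(1 − 2Q).
1 − 2P − Q = 0.321123, giving −½ ln(0.321123) = 0.567966.
1 − 2Q = 0.942322, giving −¼ ln(0.942322) = 0.014852.
d = 0.567966 + 0.014852 = 0.582818.
Under a molecular clock d = 2μt, so t = d/(2μ) = 0.582818 / (2 × 0.0084) = 34.69 Myr.

34.69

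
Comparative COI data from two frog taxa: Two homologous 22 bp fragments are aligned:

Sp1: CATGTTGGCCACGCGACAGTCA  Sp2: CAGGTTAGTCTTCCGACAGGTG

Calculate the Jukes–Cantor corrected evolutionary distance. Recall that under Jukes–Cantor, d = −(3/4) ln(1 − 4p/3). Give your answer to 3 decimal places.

0.591

The sequences differ at 9 of 22 sites (3, 7, 9, 11, 12, 13, 20, 21, 22), so p = 9/22 ≈ 0.409091.
d = −(3/4) ln(1 − 4p/3) = −0.75 ln(1 − 0.545455) = −0.75 ln(0.454545)
  = −0.75 × (-0.788458) = 0.591344 substitutions/site.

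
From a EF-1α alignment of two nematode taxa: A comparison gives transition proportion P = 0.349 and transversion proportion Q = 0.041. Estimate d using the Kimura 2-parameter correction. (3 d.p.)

0.693

Under the Kimura two-parameter model, d = −½ ln(1 − 2P − Q) − ¼ ln(1 − 2Q).
1 − 2P − Q = 0.261, giving −½ ln(0.261) = 0.671617.
1 − 2Q = 0.918, giving −¼ ln(0.918) = 0.021389.
d = 0.671617 + 0.021389 = 0.693006.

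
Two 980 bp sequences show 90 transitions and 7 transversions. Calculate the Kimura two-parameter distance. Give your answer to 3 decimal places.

P = 90/980 ≈ 0.091837 and Q = 7/980 ≈ 0.007143.
Under the Kimura two-parameter model, d = −½ ln(1 − 2P − Q) − ¼ ln(1 − 2Q).
1 − 2P − Q = 0.809183, giving −½ ln(0.809183) = 0.105865.
1 − 2Q = 0.985714, giving −¼ ln(0.985714) = 0.003597.
d = 0.105865 + 0.003597 = 0.109462.

0.109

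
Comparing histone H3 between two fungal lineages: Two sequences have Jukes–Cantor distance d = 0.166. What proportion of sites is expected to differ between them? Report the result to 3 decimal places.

p = (3/4)(1 − e^(−4d/3)) = 0.75 × (1 − e^(-0.221333)) = 0.75 × (1 − 0.801450) = 0.148913.

0.149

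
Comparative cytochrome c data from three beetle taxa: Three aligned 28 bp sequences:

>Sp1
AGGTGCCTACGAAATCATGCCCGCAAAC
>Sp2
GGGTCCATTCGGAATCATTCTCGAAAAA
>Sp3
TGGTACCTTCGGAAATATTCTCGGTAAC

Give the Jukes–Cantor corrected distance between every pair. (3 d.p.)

d(Sp1,Sp2) = 0.420, d(Sp1,Sp3) = 0.485, d(Sp2,Sp3) = 0.360

Sp1–Sp2: 9/28 sites differ → p ≈ 0.321429, d = −0.75 ln(1 − 0.428572) = 0.419713 ≈ 0.420.
Sp1–Sp3: 10/28 sites differ → p ≈ 0.357143, d = −0.75 ln(1 − 0.476191) = 0.484971 ≈ 0.485.
Sp2–Sp3: 8/28 sites differ → p ≈ 0.285714, d = −0.75 ln(1 − 0.380952) = 0.359679 ≈ 0.360.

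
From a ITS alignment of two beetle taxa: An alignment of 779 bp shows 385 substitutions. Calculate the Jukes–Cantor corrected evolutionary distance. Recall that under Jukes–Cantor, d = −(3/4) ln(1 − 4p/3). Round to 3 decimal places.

p = 385/779 ≈ 0.494223.
d = −(3/4) ln(1 − 4p/3) = −0.75 ln(1 − 0.658964) = −0.75 ln(0.341036)
  = −0.75 × (-1.075767) = 0.806825 substitutions/site.

0.807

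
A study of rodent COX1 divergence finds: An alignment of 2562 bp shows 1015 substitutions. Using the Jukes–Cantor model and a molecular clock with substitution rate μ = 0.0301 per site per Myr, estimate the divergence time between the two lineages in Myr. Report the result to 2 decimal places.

p = 1015/2562 ≈ 0.396175.
d = −(3/4) ln(1 − 4p/3) = −0.75 ln(1 − 0.528233) = −0.75 ln(0.471767)
  = −0.75 × (-0.751270) = 0.563453 substitutions/site.
Under a molecular clock d = 2μt, so t = d/(2μ) = 0.563453 / (2 × 0.0301) = 9.36 Myr.

9.36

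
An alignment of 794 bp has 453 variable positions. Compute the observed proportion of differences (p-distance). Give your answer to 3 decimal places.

p = 453/794 = 0.570528… ≈ 0.571 (to 3 d.p.).

0.571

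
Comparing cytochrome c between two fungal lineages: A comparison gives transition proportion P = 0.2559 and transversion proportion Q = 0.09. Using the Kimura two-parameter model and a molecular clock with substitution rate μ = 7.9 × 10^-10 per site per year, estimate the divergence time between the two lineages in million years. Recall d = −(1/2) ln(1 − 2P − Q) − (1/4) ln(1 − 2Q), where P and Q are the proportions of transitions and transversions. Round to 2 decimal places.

322.79

Under the Kimura two-parameter model, d = −½ ln(1 − 2P − Q) − ¼ ln(1 − 2Q).
1 − 2P − Q = 0.3982, giving −½ ln(0.3982) = 0.460400.
1 − 2Q = 0.82, giving −¼ ln(0.82) = 0.049613.
d = 0.460400 + 0.049613 = 0.510013.
Under a molecular clock d = 2μt, so t = d/(2μ) = 0.510013 / (2 × 7.9 × 10^-10) = 322.79 million years.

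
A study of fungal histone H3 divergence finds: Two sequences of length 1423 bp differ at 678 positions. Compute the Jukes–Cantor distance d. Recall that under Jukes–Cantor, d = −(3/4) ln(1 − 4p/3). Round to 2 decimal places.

p = 678/1423 ≈ 0.476458.
d = −(3/4) ln(1 − 4p/3) = −0.75 ln(1 − 0.635277) = −0.75 ln(0.364723)
  = −0.75 × (-1.008617) = 0.756463 substitutions/site.

0.76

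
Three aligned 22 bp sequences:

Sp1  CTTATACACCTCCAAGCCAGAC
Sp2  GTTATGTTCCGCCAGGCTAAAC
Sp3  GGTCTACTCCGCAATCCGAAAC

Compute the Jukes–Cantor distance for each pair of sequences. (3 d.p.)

d(Sp1,Sp2) = 0.497, d(Sp1,Sp3) = 0.699, d(Sp2,Sp3) = 0.497

Sp1–Sp2: 8/22 sites differ → p ≈ 0.363636, d = −0.75 ln(1 − 0.484848) = 0.497470 ≈ 0.497.
Sp1–Sp3: 10/22 sites differ → p ≈ 0.454545, d = −0.75 ln(1 − 0.60606) = 0.698667 ≈ 0.699.
Sp2–Sp3: 8/22 sites differ → p ≈ 0.363636, d = −0.75 ln(1 − 0.484848) = 0.497470 ≈ 0.497.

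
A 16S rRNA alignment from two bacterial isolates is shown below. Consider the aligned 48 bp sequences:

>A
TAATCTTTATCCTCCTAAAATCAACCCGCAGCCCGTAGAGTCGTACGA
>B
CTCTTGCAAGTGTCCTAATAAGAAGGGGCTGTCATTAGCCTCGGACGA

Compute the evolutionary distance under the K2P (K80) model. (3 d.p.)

0.784

Of 48 sites, 5 differences are transitions and 18 are transversions, so P = 5/48 ≈ 0.104167 and Q = 18/48 = 0.375.
Under the Kimura two-parameter model, d = −½ ln(1 − 2P − Q) − ¼ ln(1 − 2Q).
1 − 2P − Q = 0.416666, giving −½ ln(0.416666) = 0.437735.
1 − 2Q = 0.25, giving −¼ ln(0.25) = 0.346574.
d = 0.437735 + 0.346574 = 0.784309.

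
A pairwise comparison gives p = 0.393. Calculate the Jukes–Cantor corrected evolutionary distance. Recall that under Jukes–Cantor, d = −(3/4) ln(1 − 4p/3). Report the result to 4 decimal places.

d = −(3/4) ln(1 − 4p/3) = −0.75 ln(1 − 0.524) = −0.75 ln(0.476)
  = −0.75 × (-0.742337) = 0.556753 substitutions/site.

0.5568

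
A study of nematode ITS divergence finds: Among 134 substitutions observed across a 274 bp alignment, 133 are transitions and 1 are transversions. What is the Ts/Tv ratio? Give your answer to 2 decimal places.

133.00

R = 133/1 = 133.00.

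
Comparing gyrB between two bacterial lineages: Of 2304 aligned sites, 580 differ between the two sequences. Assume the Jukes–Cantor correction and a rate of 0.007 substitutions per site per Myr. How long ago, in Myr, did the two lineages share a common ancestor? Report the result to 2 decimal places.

p = 580/2304 ≈ 0.251736.
d = −(3/4) ln(1 − 4p/3) = −0.75 ln(1 − 0.335648) = −0.75 ln(0.664352)
  = −0.75 × (-0.408943) = 0.306707 substitutions/site.
Under a molecular clock d = 2μt, so t = d/(2μ) = 0.306707 / (2 × 0.007) = 21.91 Myr.

21.91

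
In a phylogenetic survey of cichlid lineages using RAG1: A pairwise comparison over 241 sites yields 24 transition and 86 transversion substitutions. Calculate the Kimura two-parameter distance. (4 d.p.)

0.7187

P = 24/241 ≈ 0.099585 and Q = 86/241 ≈ 0.356846.
Under the Kimura two-parameter model, d = −½ ln(1 − 2P − Q) − ¼ ln(1 − 2Q).
1 − 2P − Q = 0.443984, giving −½ ln(0.443984) = 0.405983.
1 − 2Q = 0.286308, giving −¼ ln(0.286308) = 0.312672.
d = 0.405983 + 0.312672 = 0.718655.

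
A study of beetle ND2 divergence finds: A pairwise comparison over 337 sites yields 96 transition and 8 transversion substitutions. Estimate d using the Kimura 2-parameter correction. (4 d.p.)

0.4622

P = 96/337 ≈ 0.284866 and Q = 8/337 ≈ 0.023739.
Under the Kimura two-parameter model, d = −½ ln(1 − 2P − Q) − ¼ ln(1 − 2Q).
1 − 2P − Q = 0.406529, giving −½ ln(0.406529) = 0.450050.
1 − 2Q = 0.952522, giving −¼ ln(0.952522) = 0.012161.
d = 0.450050 + 0.012161 = 0.462211.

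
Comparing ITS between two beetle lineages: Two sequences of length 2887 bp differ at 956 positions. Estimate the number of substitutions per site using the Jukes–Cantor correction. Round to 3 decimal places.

0.437

p = 956/2887 ≈ 0.33114.
d = −(3/4) ln(1 − 4p/3) = −0.75 ln(1 − 0.44152) = −0.75 ln(0.55848)
  = −0.75 × (-0.582536) = 0.436902 substitutions/site.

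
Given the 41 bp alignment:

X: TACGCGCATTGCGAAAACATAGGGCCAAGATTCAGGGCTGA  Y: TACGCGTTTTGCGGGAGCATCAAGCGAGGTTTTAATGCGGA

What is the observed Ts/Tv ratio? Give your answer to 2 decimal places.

Transitions are A↔G and C↔T; transversions are all other mismatches.
Transitions: 9. Transversions: 6.
R = 9/6 = 1.50.

1.50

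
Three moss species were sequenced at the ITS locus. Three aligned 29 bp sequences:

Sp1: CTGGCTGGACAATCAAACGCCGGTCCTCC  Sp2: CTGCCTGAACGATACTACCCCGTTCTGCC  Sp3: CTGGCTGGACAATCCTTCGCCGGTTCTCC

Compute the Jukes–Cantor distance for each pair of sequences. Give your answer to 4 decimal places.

Sp1–Sp2: 10/29 sites differ → p ≈ 0.344828, d = −0.75 ln(1 − 0.459771) = 0.461822 ≈ 0.4618.
Sp1–Sp3: 4/29 sites differ → p ≈ 0.137931, d = −0.75 ln(1 − 0.183908) = 0.152421 ≈ 0.1524.
Sp2–Sp3: 10/29 sites differ → p ≈ 0.344828, d = −0.75 ln(1 − 0.459771) = 0.461822 ≈ 0.4618.

d(Sp1,Sp2) = 0.4618, d(Sp1,Sp3) = 0.1524, d(Sp2,Sp3) = 0.4618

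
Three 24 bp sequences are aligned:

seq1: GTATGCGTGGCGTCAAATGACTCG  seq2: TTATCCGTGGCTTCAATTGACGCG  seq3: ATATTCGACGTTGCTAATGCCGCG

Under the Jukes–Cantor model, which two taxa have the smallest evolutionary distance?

seq1 and seq2

seq1–seq2: 5/24 differ, p = 0.208, d = 0.244.
seq1–seq3: 10/24 differ, p = 0.417, d = 0.608.
seq2–seq3: 9/24 differ, p = 0.375, d = 0.520.
The smallest distance is between seq1 and seq2.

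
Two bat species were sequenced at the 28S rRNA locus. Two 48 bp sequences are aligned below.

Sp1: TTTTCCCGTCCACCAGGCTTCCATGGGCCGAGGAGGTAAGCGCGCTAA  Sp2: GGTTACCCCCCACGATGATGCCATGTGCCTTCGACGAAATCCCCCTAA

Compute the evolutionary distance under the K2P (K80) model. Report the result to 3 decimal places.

Of 48 sites, 1 differences are transitions and 17 are transversions, so P = 1/48 ≈ 0.020833 and Q = 17/48 ≈ 0.354167.
Under the Kimura two-parameter model, d = −½ ln(1 − 2P − Q) − ¼ ln(1 − 2Q).
1 − 2P − Q = 0.604167, giving −½ ln(0.604167) = 0.251952.
1 − 2Q = 0.291666, giving −¼ ln(0.291666) = 0.308036.
d = 0.251952 + 0.308036 = 0.559988.

0.560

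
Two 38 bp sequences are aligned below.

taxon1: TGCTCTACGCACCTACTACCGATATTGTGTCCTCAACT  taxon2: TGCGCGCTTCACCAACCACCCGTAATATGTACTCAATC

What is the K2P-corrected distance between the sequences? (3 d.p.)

0.510

Of 38 sites, 6 differences are transitions and 8 are transversions, so P = 6/38 ≈ 0.157895 and Q = 8/38 ≈ 0.210526.
Under the Kimura two-parameter model, d = −½ ln(1 − 2P − Q) − ¼ ln(1 − 2Q).
1 − 2P − Q = 0.473684, giving −½ ln(0.473684) = 0.373607.
1 − 2Q = 0.578948, giving −¼ ln(0.578948) = 0.136636.
d = 0.373607 + 0.136636 = 0.510243.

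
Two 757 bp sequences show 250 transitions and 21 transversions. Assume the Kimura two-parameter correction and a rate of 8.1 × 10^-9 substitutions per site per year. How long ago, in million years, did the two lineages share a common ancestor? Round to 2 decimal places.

36.85

P = 250/757 ≈ 0.330251 and Q = 21/757 ≈ 0.027741.
Under the Kimura two-parameter model, d = −½ ln(1 − 2P − Q) − ¼ ln(1 − 2Q).
1 − 2P − Q = 0.311757, giving −½ ln(0.311757) = 0.582766.
1 − 2Q = 0.944518, giving −¼ ln(0.944518) = 0.014270.
d = 0.582766 + 0.014270 = 0.597036.
Under a molecular clock d = 2μt, so t = d/(2μ) = 0.597036 / (2 × 8.1 × 10^-9) = 36.85 million years.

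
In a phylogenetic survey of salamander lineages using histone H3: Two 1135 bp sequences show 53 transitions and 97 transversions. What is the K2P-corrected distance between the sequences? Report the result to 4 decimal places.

0.1454

P = 53/1135 ≈ 0.046696 and Q = 97/1135 ≈ 0.085463.
Under the Kimura two-parameter model, d = −½ ln(1 − 2P − Q) − ¼ ln(1 − 2Q).
1 − 2P − Q = 0.821145, giving −½ ln(0.821145) = 0.098528.
1 − 2Q = 0.829074, giving −¼ ln(0.829074) = 0.046861.
d = 0.098528 + 0.046861 = 0.145389.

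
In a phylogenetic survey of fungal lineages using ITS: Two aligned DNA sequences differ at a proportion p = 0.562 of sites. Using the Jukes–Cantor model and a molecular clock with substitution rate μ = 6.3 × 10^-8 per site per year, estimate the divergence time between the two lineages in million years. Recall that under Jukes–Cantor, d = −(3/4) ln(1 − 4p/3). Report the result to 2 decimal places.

8.24

d = −(3/4) ln(1 − 4p/3) = −0.75 ln(1 − 0.749333) = −0.75 ln(0.250667)
  = −0.75 × (-1.383630) = 1.037723 substitutions/site.
Under a molecular clock d = 2μt, so t = d/(2μ) = 1.037723 / (2 × 6.3 × 10^-8) = 8.24 million years.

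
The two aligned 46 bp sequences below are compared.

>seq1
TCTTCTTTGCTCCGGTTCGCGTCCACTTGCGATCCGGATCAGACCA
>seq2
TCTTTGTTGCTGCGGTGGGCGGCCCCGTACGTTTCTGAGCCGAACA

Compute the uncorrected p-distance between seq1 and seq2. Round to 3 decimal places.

0.326

The sequences differ at 15 of 46 positions.
p = 15/46 = 0.326086… ≈ 0.326 (to 3 d.p.).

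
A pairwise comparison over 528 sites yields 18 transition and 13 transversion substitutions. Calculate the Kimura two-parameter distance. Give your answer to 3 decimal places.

P = 18/528 ≈ 0.034091 and Q = 13/528 ≈ 0.024621.
Under the Kimura two-parameter model, d = −½ ln(1 − 2P − Q) − ¼ ln(1 − 2Q).
1 − 2P − Q = 0.907197, giving −½ ln(0.907197) = 0.048698.
1 − 2Q = 0.950758, giving −¼ ln(0.950758) = 0.012624.
d = 0.048698 + 0.012624 = 0.061322.

0.061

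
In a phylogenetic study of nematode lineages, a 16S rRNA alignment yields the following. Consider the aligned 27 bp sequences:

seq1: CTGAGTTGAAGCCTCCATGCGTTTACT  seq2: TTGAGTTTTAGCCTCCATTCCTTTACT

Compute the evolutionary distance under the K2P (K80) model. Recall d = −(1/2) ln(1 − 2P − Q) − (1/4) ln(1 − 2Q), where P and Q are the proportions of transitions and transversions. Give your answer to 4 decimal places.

Of 27 sites, 1 differences are transitions and 4 are transversions, so P = 1/27 ≈ 0.037037 and Q = 4/27 ≈ 0.148148.
Under the Kimura two-parameter model, d = −½ ln(1 − 2P − Q) − ¼ ln(1 − 2Q).
1 − 2P − Q = 0.777778, giving −½ ln(0.777778) = 0.125657.
1 − 2Q = 0.703704, giving −¼ ln(0.703704) = 0.087849.
d = 0.125657 + 0.087849 = 0.213506.

0.2135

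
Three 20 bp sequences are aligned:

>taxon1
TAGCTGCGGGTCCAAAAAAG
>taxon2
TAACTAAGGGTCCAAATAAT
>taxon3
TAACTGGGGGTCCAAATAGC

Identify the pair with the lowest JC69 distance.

taxon2 and taxon3

taxon1–taxon2: 5/20 differ, p = 0.250, d = 0.304.
taxon1–taxon3: 5/20 differ, p = 0.250, d = 0.304.
taxon2–taxon3: 4/20 differ, p = 0.200, d = 0.233.
The smallest distance is between taxon2 and taxon3.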